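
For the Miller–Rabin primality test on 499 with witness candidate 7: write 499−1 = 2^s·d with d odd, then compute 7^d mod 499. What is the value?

499 − 1 = 498 = 2^1 · 249, so d = 249.
7^1 ≡ 7 (mod 499)
7^2 ≡ 7^2 = 49 ≡ 49 (mod 499)
7^4 ≡ 49^2 = 2401 ≡ 405 (mod 499)
7^8 ≡ 405^2 = 164025 ≡ 353 (mod 499)
7^16 ≡ 353^2 = 124609 ≡ 358 (mod 499)
7^32 ≡ 358^2 = 128164 ≡ 420 (mod 499)
7^64 ≡ 420^2 = 176400 ≡ 253 (mod 499)
7^128 ≡ 253^2 = 64009 ≡ 137 (mod 499)
249 = 128 + 64 + 32 + 16 + 8 + 1 in binary powers of 2.
So 7^249 ≡ 137 · 253 · 420 · 358 · 353 · 7 ≡ 498 (mod 499).
Since 7^d ≡ 498 (mod 499), base 7 does not prove 499 composite.

498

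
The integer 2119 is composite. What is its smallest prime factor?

13

2119 is odd.
Digit sum 13, not divisible by 3.
Ends in 9: not divisible by 5.
7: 2119 = 7·302 + 5
11: 2119 = 11·192 + 7
13: 2119 = 13·163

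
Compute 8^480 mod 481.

8^1 ≡ 8 (mod 481)
8^2 ≡ 8^2 = 64 ≡ 64 (mod 481)
8^4 ≡ 64^2 = 4096 ≡ 248 (mod 481)
8^8 ≡ 248^2 = 61504 ≡ 417 (mod 481)
8^16 ≡ 417^2 = 173889 ≡ 248 (mod 481)
8^32 ≡ 248^2 = 61504 ≡ 417 (mod 481)
8^64 ≡ 417^2 = 173889 ≡ 248 (mod 481)
8^128 ≡ 248^2 = 61504 ≡ 417 (mod 481)
8^256 ≡ 417^2 = 173889 ≡ 248 (mod 481)
480 = 256 + 128 + 64 + 32 in binary powers of 2.
So 8^480 ≡ 248 · 417 · 248 · 417 ≡ 1 (mod 481).
Since the result is 1, base 8 gives no evidence that 481 is composite.

1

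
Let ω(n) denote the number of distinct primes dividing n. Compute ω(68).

2

68 = 2^2 · 17
68 = 2^2 · 17, which has 2 distinct prime factors.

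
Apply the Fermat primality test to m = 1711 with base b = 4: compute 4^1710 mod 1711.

74

4^1 ≡ 4 (mod 1711)
4^2 ≡ 4^2 = 16 ≡ 16 (mod 1711)
4^4 ≡ 16^2 = 256 ≡ 256 (mod 1711)
4^8 ≡ 256^2 = 65536 ≡ 518 (mod 1711)
4^16 ≡ 518^2 = 268324 ≡ 1408 (mod 1711)
4^32 ≡ 1408^2 = 1982464 ≡ 1126 (mod 1711)
4^64 ≡ 1126^2 = 1267876 ≡ 25 (mod 1711)
4^128 ≡ 25^2 = 625 ≡ 625 (mod 1711)
4^256 ≡ 625^2 = 390625 ≡ 517 (mod 1711)
4^512 ≡ 517^2 = 267289 ≡ 373 (mod 1711)
4^1024 ≡ 373^2 = 139129 ≡ 538 (mod 1711)
1710 = 1024 + 512 + 128 + 32 + 8 + 4 + 2 in binary powers of 2.
So 4^1710 ≡ 538 · 373 · 625 · 1126 · 518 · 256 · 16 ≡ 74 (mod 1711).
Since 74 ≠ 1, base 4 is a Fermat witness: 1711 is composite.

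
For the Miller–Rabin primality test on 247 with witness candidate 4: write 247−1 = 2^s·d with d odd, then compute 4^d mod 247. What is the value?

247 − 1 = 246 = 2^1 · 123, so d = 123.
4^1 ≡ 4 (mod 247)
4^2 ≡ 4^2 = 16 ≡ 16 (mod 247)
4^4 ≡ 16^2 = 256 ≡ 9 (mod 247)
4^8 ≡ 9^2 = 81 ≡ 81 (mod 247)
4^16 ≡ 81^2 = 6561 ≡ 139 (mod 247)
4^32 ≡ 139^2 = 19321 ≡ 55 (mod 247)
4^64 ≡ 55^2 = 3025 ≡ 61 (mod 247)
123 = 64 + 32 + 16 + 8 + 2 + 1 in binary powers of 2.
So 4^123 ≡ 61 · 55 · 139 · 81 · 16 · 4 ≡ 220 (mod 247).
Squaring chain: 220; never reaches −1, so base 4 is a Miller–Rabin witness that 247 is composite.

220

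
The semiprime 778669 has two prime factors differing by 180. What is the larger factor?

977

Since p = q + 180, we have 778669 = q(q + 180), so q² + 180q − 778669 = 0.
Discriminant: 180² + 4·778669 = 32400 + 3114676 = 3147076; √3147076 = 1774.
q = (−180 + 1774)/2 = 797, and p = q + 180 = 977.
Check: 797 · 977 = 778669.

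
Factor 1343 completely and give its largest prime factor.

1343 = 17 · 79
79 is prime.
So 1343 = 17 · 79; the largest prime factor is 79.

79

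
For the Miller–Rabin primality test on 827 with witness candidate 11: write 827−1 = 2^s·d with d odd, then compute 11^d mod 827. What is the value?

827 − 1 = 826 = 2^1 · 413, so d = 413.
11^1 ≡ 11 (mod 827)
11^2 ≡ 11^2 = 121 ≡ 121 (mod 827)
11^4 ≡ 121^2 = 14641 ≡ 582 (mod 827)
11^8 ≡ 582^2 = 338724 ≡ 481 (mod 827)
11^16 ≡ 481^2 = 231361 ≡ 628 (mod 827)
11^32 ≡ 628^2 = 394384 ≡ 732 (mod 827)
11^64 ≡ 732^2 = 535824 ≡ 755 (mod 827)
11^128 ≡ 755^2 = 570025 ≡ 222 (mod 827)
11^256 ≡ 222^2 = 49284 ≡ 491 (mod 827)
413 = 256 + 128 + 16 + 8 + 4 + 1 in binary powers of 2.
So 11^413 ≡ 491 · 222 · 628 · 481 · 582 · 11 ≡ 1 (mod 827).
Since 11^d ≡ 1 (mod 827), base 11 does not prove 827 composite.

1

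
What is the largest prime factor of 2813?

97

2813 = 29 · 97
97 is prime.
So 2813 = 29 · 97; the largest prime factor is 97.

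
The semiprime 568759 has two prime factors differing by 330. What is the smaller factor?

607

Since p = q + 330, we have 568759 = q(q + 330), so q² + 330q − 568759 = 0.
Discriminant: 330² + 4·568759 = 108900 + 2275036 = 2383936; √2383936 = 1544.
q = (−330 + 1544)/2 = 607, and p = q + 330 = 937.
Check: 607 · 937 = 568759.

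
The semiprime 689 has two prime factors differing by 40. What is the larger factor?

53

Since p = q + 40, we have 689 = q(q + 40), so q² + 40q − 689 = 0.
Discriminant: 40² + 4·689 = 1600 + 2756 = 4356; √4356 = 66.
q = (−40 + 66)/2 = 13, and p = q + 40 = 53.
Check: 13 · 53 = 689.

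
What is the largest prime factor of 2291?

2291 = 29 · 79
79 is prime.
So 2291 = 29 · 79; the largest prime factor is 79.

79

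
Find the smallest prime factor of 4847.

4847 is odd.
Digit sum 23, not divisible by 3.
Ends in 7: not divisible by 5.
7: 4847 = 7·692 + 3
11: 4847 = 11·440 + 7
13: 4847 = 13·372 + 11
17: 4847 = 17·285 + 2
19: 4847 = 19·255 + 2
23: 4847 = 23·210 + 17
29: 4847 = 29·167 + 4
31: 4847 = 31·156 + 11
37: 4847 = 37·131

37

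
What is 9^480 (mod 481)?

248

9^1 ≡ 9 (mod 481)
9^2 ≡ 9^2 = 81 ≡ 81 (mod 481)
9^4 ≡ 81^2 = 6561 ≡ 308 (mod 481)
9^8 ≡ 308^2 = 94864 ≡ 107 (mod 481)
9^16 ≡ 107^2 = 11449 ≡ 386 (mod 481)
9^32 ≡ 386^2 = 148996 ≡ 367 (mod 481)
9^64 ≡ 367^2 = 134689 ≡ 9 (mod 481)
9^128 ≡ 9^2 = 81 ≡ 81 (mod 481)
9^256 ≡ 81^2 = 6561 ≡ 308 (mod 481)
480 = 256 + 128 + 64 + 32 in binary powers of 2.
So 9^480 ≡ 308 · 81 · 9 · 367 ≡ 248 (mod 481).
Since 248 ≠ 1, base 9 is a Fermat witness: 481 is composite.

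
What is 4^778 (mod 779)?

674

4^1 ≡ 4 (mod 779)
4^2 ≡ 4^2 = 16 ≡ 16 (mod 779)
4^4 ≡ 16^2 = 256 ≡ 256 (mod 779)
4^8 ≡ 256^2 = 65536 ≡ 100 (mod 779)
4^16 ≡ 100^2 = 10000 ≡ 652 (mod 779)
4^32 ≡ 652^2 = 425104 ≡ 549 (mod 779)
4^64 ≡ 549^2 = 301401 ≡ 707 (mod 779)
4^128 ≡ 707^2 = 499849 ≡ 510 (mod 779)
4^256 ≡ 510^2 = 260100 ≡ 693 (mod 779)
4^512 ≡ 693^2 = 480249 ≡ 385 (mod 779)
778 = 512 + 256 + 8 + 2 in binary powers of 2.
So 4^778 ≡ 385 · 693 · 100 · 16 ≡ 674 (mod 779).
Since 674 ≠ 1, base 4 is a Fermat witness: 779 is composite.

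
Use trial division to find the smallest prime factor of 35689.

89

35689 is odd.
Digit sum 31, not divisible by 3.
Ends in 9: not divisible by 5.
7: 35689 = 7·5098 + 3
11: 35689 = 11·3244 + 5
13: 35689 = 13·2745 + 4
17: 35689 = 17·2099 + 6
19: 35689 = 19·1878 + 7
23: 35689 = 23·1551 + 16
29: 35689 = 29·1230 + 19
31: 35689 = 31·1151 + 8
37: 35689 = 37·964 + 21
41: 35689 = 41·870 + 19
43: 35689 = 43·829 + 42
47: 35689 = 47·759 + 16
53: 35689 = 53·673 + 20
59: 35689 = 59·604 + 53
61: 35689 = 61·585 + 4
67: 35689 = 67·532 + 45
71: 35689 = 71·502 + 47
73: 35689 = 73·488 + 65
79: 35689 = 79·451 + 60
83: 35689 = 83·429 + 82
89: 35689 = 89·401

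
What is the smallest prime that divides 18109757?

18109757 is odd.
Digit sum 38, not divisible by 3.
Ends in 7: not divisible by 5.
7: 18109757 = 7·2587108 + 1
11: 18109757 = 11·1646341 + 6
13: 18109757 = 13·1393058 + 3
17: 18109757 = 17·1065279 + 14
19: 18109757 = 19·953145 + 2
23: 18109757 = 23·787380 + 17
29: 18109757 = 29·624474 + 11
31: 18109757 = 31·584185 + 22
37: 18109757 = 37·489452 + 33
41: 18109757 = 41·441701 + 16
43: 18109757 = 43·421157 + 6
47: 18109757 = 47·385313 + 46
53: 18109757 = 53·341693 + 28
59: 18109757 = 59·306945 + 2
61: 18109757 = 61·296881 + 16
67: 18109757 = 67·270294 + 59
71: 18109757 = 71·255067

71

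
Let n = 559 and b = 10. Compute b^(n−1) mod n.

10^1 ≡ 10 (mod 559)
10^2 ≡ 10^2 = 100 ≡ 100 (mod 559)
10^4 ≡ 100^2 = 10000 ≡ 497 (mod 559)
10^8 ≡ 497^2 = 247009 ≡ 490 (mod 559)
10^16 ≡ 490^2 = 240100 ≡ 289 (mod 559)
10^32 ≡ 289^2 = 83521 ≡ 230 (mod 559)
10^64 ≡ 230^2 = 52900 ≡ 354 (mod 559)
10^128 ≡ 354^2 = 125316 ≡ 100 (mod 559)
10^256 ≡ 100^2 = 10000 ≡ 497 (mod 559)
10^512 ≡ 497^2 = 247009 ≡ 490 (mod 559)
558 = 512 + 32 + 8 + 4 + 2 in binary powers of 2.
So 10^558 ≡ 490 · 230 · 490 · 497 · 100 ≡ 365 (mod 559).
Since 365 ≠ 1, base 10 is a Fermat witness: 559 is composite.

365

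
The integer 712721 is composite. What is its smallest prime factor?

712721 is odd.
Digit sum 20, not divisible by 3.
Ends in 1: not divisible by 5.
7: 712721 = 7·101817 + 2
11: 712721 = 11·64792 + 9
13: 712721 = 13·54824 + 9
17: 712721 = 17·41924 + 13
19: 712721 = 19·37511 + 12
23: 712721 = 23·30987 + 20
29: 712721 = 29·24576 + 17
31: 712721 = 31·22991

31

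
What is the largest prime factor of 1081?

1081 = 23 · 47
47 is prime.
So 1081 = 23 · 47; the largest prime factor is 47.

47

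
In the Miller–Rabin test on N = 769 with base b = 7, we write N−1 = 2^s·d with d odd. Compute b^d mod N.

343

769 − 1 = 768 = 2^8 · 3, so d = 3.
7^1 ≡ 7 (mod 769)
7^2 ≡ 7^2 = 49 ≡ 49 (mod 769)
3 = 2 + 1 in binary powers of 2.
So 7^3 ≡ 49 · 7 ≡ 343 (mod 769).
Squaring chain: 343 → 761 → 64 → 251 → 712 → 173 → 707 → 768; reaches −1, so base 7 does not prove 769 composite.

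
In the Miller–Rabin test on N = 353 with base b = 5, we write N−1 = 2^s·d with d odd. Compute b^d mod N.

353 − 1 = 352 = 2^5 · 11, so d = 11.
5^1 ≡ 5 (mod 353)
5^2 ≡ 5^2 = 25 ≡ 25 (mod 353)
5^4 ≡ 25^2 = 625 ≡ 272 (mod 353)
5^8 ≡ 272^2 = 73984 ≡ 207 (mod 353)
11 = 8 + 2 + 1 in binary powers of 2.
So 5^11 ≡ 207 · 25 · 5 ≡ 106 (mod 353).
Squaring chain: 106 → 293 → 70 → 311 → 352; reaches −1, so base 5 does not prove 353 composite.

106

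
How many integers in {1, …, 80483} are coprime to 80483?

Factor: 80483 = 13 · 41 · 151.
φ(80483) = (13−1) · (41−1) · (151−1) = 12 · 40 · 150 = 72000.

72000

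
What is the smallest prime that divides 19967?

19967 is odd.
Digit sum 32, not divisible by 3.
Ends in 7: not divisible by 5.
7: 19967 = 7·2852 + 3
11: 19967 = 11·1815 + 2
13: 19967 = 13·1535 + 12
17: 19967 = 17·1174 + 9
19: 19967 = 19·1050 + 17
23: 19967 = 23·868 + 3
29: 19967 = 29·688 + 15
31: 19967 = 31·644 + 3
37: 19967 = 37·539 + 24
41: 19967 = 41·487

41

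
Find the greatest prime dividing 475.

475 = 5 · 95
95 = 5 · 19
19 is prime.
So 475 = 5^2 · 19; the largest prime factor is 19.

19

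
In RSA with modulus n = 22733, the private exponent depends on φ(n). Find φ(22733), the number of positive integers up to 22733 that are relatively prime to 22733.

Factor: 22733 = 127 · 179.
φ(22733) = (127−1) · (179−1) = 126 · 178 = 22428.

22428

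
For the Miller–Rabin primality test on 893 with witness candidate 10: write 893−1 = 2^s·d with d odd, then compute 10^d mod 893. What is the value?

893 − 1 = 892 = 2^2 · 223, so d = 223.
10^1 ≡ 10 (mod 893)
10^2 ≡ 10^2 = 100 ≡ 100 (mod 893)
10^4 ≡ 100^2 = 10000 ≡ 177 (mod 893)
10^8 ≡ 177^2 = 31329 ≡ 74 (mod 893)
10^16 ≡ 74^2 = 5476 ≡ 118 (mod 893)
10^32 ≡ 118^2 = 13924 ≡ 529 (mod 893)
10^64 ≡ 529^2 = 279841 ≡ 332 (mod 893)
10^128 ≡ 332^2 = 110224 ≡ 385 (mod 893)
223 = 128 + 64 + 16 + 8 + 4 + 2 + 1 in binary powers of 2.
So 10^223 ≡ 385 · 332 · 118 · 74 · 177 · 100 · 10 ≡ 775 (mod 893).
Squaring chain: 775 → 529; never reaches −1, so base 10 is a Miller–Rabin witness that 893 is composite.

775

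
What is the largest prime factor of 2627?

71

2627 = 37 · 71
71 is prime.
So 2627 = 37 · 71; the largest prime factor is 71.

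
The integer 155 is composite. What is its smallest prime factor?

5

155 is odd.
Digit sum 11, not divisible by 3.
Ends in 5: divisible by 5.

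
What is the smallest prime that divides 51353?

51353 is odd.
Digit sum 17, not divisible by 3.
Ends in 3: not divisible by 5.
7: 51353 = 7·7336 + 1
11: 51353 = 11·4668 + 5
13: 51353 = 13·3950 + 3
17: 51353 = 17·3020 + 13
19: 51353 = 19·2702 + 15
23: 51353 = 23·2232 + 17
29: 51353 = 29·1770 + 23
31: 51353 = 31·1656 + 17
37: 51353 = 37·1387 + 34
41: 51353 = 41·1252 + 21
43: 51353 = 43·1194 + 11
47: 51353 = 47·1092 + 29
53: 51353 = 53·968 + 49
59: 51353 = 59·870 + 23
61: 51353 = 61·841 + 52
67: 51353 = 67·766 + 31
71: 51353 = 71·723 + 20
73: 51353 = 73·703 + 34
79: 51353 = 79·650 + 3
83: 51353 = 83·618 + 59
89: 51353 = 89·577

89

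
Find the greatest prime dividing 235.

47

235 = 5 · 47
47 is prime.
So 235 = 5 · 47; the largest prime factor is 47.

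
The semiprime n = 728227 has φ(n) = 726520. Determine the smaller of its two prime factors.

821

φ(n) = (p−1)(q−1) = n − (p+q) + 1, so p + q = 728227 − 726520 + 1 = 1708.
p and q are the roots of t² − 1708t + 728227 = 0.
Discriminant: 1708² − 4·728227 = 2917264 − 2912908 = 4356; √4356 = 66.
q = (1708 − 66)/2 = 821, p = (1708 + 66)/2 = 887.
Check: 821 · 887 = 728227.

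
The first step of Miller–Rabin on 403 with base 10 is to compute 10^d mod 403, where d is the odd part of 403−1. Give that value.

403 − 1 = 402 = 2^1 · 201, so d = 201.
10^1 ≡ 10 (mod 403)
10^2 ≡ 10^2 = 100 ≡ 100 (mod 403)
10^4 ≡ 100^2 = 10000 ≡ 328 (mod 403)
10^8 ≡ 328^2 = 107584 ≡ 386 (mod 403)
10^16 ≡ 386^2 = 148996 ≡ 289 (mod 403)
10^32 ≡ 289^2 = 83521 ≡ 100 (mod 403)
10^64 ≡ 100^2 = 10000 ≡ 328 (mod 403)
10^128 ≡ 328^2 = 107584 ≡ 386 (mod 403)
201 = 128 + 64 + 8 + 1 in binary powers of 2.
So 10^201 ≡ 386 · 328 · 386 · 10 ≡ 64 (mod 403).
Squaring chain: 64; never reaches −1, so base 10 is a Miller–Rabin witness that 403 is composite.

64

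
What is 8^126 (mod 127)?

1

8^1 ≡ 8 (mod 127)
8^2 ≡ 8^2 = 64 ≡ 64 (mod 127)
8^4 ≡ 64^2 = 4096 ≡ 32 (mod 127)
8^8 ≡ 32^2 = 1024 ≡ 8 (mod 127)
8^16 ≡ 8^2 = 64 ≡ 64 (mod 127)
8^32 ≡ 64^2 = 4096 ≡ 32 (mod 127)
8^64 ≡ 32^2 = 1024 ≡ 8 (mod 127)
126 = 64 + 32 + 16 + 8 + 4 + 2 in binary powers of 2.
So 8^126 ≡ 8 · 32 · 64 · 8 · 32 · 64 ≡ 1 (mod 127).
Since the result is 1, base 8 gives no evidence that 127 is composite.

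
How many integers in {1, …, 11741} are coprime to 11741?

Factor: 11741 = 59 · 199.
φ(11741) = (59−1) · (199−1) = 58 · 198 = 11484.

11484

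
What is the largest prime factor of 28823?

28823 = 19 · 1517
1517 = 37 · 41
41 is prime.
So 28823 = 19 · 37 · 41; the largest prime factor is 41.

41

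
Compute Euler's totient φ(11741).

Factor: 11741 = 59 · 199.
φ(11741) = (59−1) · (199−1) = 58 · 198 = 11484.

11484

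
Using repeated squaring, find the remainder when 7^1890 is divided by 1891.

1768

7^1 ≡ 7 (mod 1891)
7^2 ≡ 7^2 = 49 ≡ 49 (mod 1891)
7^4 ≡ 49^2 = 2401 ≡ 510 (mod 1891)
7^8 ≡ 510^2 = 260100 ≡ 1033 (mod 1891)
7^16 ≡ 1033^2 = 1067089 ≡ 565 (mod 1891)
7^32 ≡ 565^2 = 319225 ≡ 1537 (mod 1891)
7^64 ≡ 1537^2 = 2362369 ≡ 510 (mod 1891)
7^128 ≡ 510^2 = 260100 ≡ 1033 (mod 1891)
7^256 ≡ 1033^2 = 1067089 ≡ 565 (mod 1891)
7^512 ≡ 565^2 = 319225 ≡ 1537 (mod 1891)
7^1024 ≡ 1537^2 = 2362369 ≡ 510 (mod 1891)
1890 = 1024 + 512 + 256 + 64 + 32 + 2 in binary powers of 2.
So 7^1890 ≡ 510 · 1537 · 565 · 510 · 1537 · 49 ≡ 1768 (mod 1891).
Since 1768 ≠ 1, base 7 is a Fermat witness: 1891 is composite.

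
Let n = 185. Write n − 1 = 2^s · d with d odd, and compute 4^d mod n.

99

185 − 1 = 184 = 2^3 · 23, so d = 23.
4^1 ≡ 4 (mod 185)
4^2 ≡ 4^2 = 16 ≡ 16 (mod 185)
4^4 ≡ 16^2 = 256 ≡ 71 (mod 185)
4^8 ≡ 71^2 = 5041 ≡ 46 (mod 185)
4^16 ≡ 46^2 = 2116 ≡ 81 (mod 185)
23 = 16 + 4 + 2 + 1 in binary powers of 2.
So 4^23 ≡ 81 · 71 · 16 · 4 ≡ 99 (mod 185).
Squaring chain: 99 → 181 → 16; never reaches −1, so base 4 is a Miller–Rabin witness that 185 is composite.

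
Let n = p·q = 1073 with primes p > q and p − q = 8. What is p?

Since p = q + 8, we have 1073 = q(q + 8), so q² + 8q − 1073 = 0.
Discriminant: 8² + 4·1073 = 64 + 4292 = 4356; √4356 = 66.
q = (−8 + 66)/2 = 29, and p = q + 8 = 37.
Check: 29 · 37 = 1073.

37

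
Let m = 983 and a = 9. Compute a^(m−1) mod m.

1

9^1 ≡ 9 (mod 983)
9^2 ≡ 9^2 = 81 ≡ 81 (mod 983)
9^4 ≡ 81^2 = 6561 ≡ 663 (mod 983)
9^8 ≡ 663^2 = 439569 ≡ 168 (mod 983)
9^16 ≡ 168^2 = 28224 ≡ 700 (mod 983)
9^32 ≡ 700^2 = 490000 ≡ 466 (mod 983)
9^64 ≡ 466^2 = 217156 ≡ 896 (mod 983)
9^128 ≡ 896^2 = 802816 ≡ 688 (mod 983)
9^256 ≡ 688^2 = 473344 ≡ 521 (mod 983)
9^512 ≡ 521^2 = 271441 ≡ 133 (mod 983)
982 = 512 + 256 + 128 + 64 + 16 + 4 + 2 in binary powers of 2.
So 9^982 ≡ 133 · 521 · 688 · 896 · 700 · 663 · 81 ≡ 1 (mod 983).
Since the result is 1, base 9 gives no evidence that 983 is composite.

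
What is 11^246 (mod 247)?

77

11^1 ≡ 11 (mod 247)
11^2 ≡ 11^2 = 121 ≡ 121 (mod 247)
11^4 ≡ 121^2 = 14641 ≡ 68 (mod 247)
11^8 ≡ 68^2 = 4624 ≡ 178 (mod 247)
11^16 ≡ 178^2 = 31684 ≡ 68 (mod 247)
11^32 ≡ 68^2 = 4624 ≡ 178 (mod 247)
11^64 ≡ 178^2 = 31684 ≡ 68 (mod 247)
11^128 ≡ 68^2 = 4624 ≡ 178 (mod 247)
246 = 128 + 64 + 32 + 16 + 4 + 2 in binary powers of 2.
So 11^246 ≡ 178 · 68 · 178 · 68 · 68 · 121 ≡ 77 (mod 247).
Since 77 ≠ 1, base 11 is a Fermat witness: 247 is composite.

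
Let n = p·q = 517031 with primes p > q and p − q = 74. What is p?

757

Since p = q + 74, we have 517031 = q(q + 74), so q² + 74q − 517031 = 0.
Discriminant: 74² + 4·517031 = 5476 + 2068124 = 2073600; √2073600 = 1440.
q = (−74 + 1440)/2 = 683, and p = q + 74 = 757.
Check: 683 · 757 = 517031.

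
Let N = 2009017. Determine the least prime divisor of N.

31

2009017 is odd.
Digit sum 19, not divisible by 3.
Ends in 7: not divisible by 5.
7: 2009017 = 7·287002 + 3
11: 2009017 = 11·182637 + 10
13: 2009017 = 13·154539 + 10
17: 2009017 = 17·118177 + 8
19: 2009017 = 19·105737 + 14
23: 2009017 = 23·87348 + 13
29: 2009017 = 29·69276 + 13
31: 2009017 = 31·64807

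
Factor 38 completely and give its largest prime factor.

38 = 2 · 19
19 is prime.
So 38 = 2 · 19; the largest prime factor is 19.

19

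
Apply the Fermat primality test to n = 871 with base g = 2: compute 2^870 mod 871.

545

2^1 ≡ 2 (mod 871)
2^2 ≡ 2^2 = 4 ≡ 4 (mod 871)
2^4 ≡ 4^2 = 16 ≡ 16 (mod 871)
2^8 ≡ 16^2 = 256 ≡ 256 (mod 871)
2^16 ≡ 256^2 = 65536 ≡ 211 (mod 871)
2^32 ≡ 211^2 = 44521 ≡ 100 (mod 871)
2^64 ≡ 100^2 = 10000 ≡ 419 (mod 871)
2^128 ≡ 419^2 = 175561 ≡ 490 (mod 871)
2^256 ≡ 490^2 = 240100 ≡ 575 (mod 871)
2^512 ≡ 575^2 = 330625 ≡ 516 (mod 871)
870 = 512 + 256 + 64 + 32 + 4 + 2 in binary powers of 2.
So 2^870 ≡ 516 · 575 · 419 · 100 · 16 · 4 ≡ 545 (mod 871).
Since 545 ≠ 1, base 2 is a Fermat witness: 871 is composite.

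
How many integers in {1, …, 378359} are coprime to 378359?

Factor: 378359 = 71 · 73^2.
φ(378359) = (71−1) · 73^1·(73−1) = 70 · 5256 = 367920.

367920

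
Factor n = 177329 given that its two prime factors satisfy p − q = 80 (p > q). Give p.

463

Since p = q + 80, we have 177329 = q(q + 80), so q² + 80q − 177329 = 0.
Discriminant: 80² + 4·177329 = 6400 + 709316 = 715716; √715716 = 846.
q = (−80 + 846)/2 = 383, and p = q + 80 = 463.
Check: 383 · 463 = 177329.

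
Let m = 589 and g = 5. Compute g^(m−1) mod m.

5^1 ≡ 5 (mod 589)
5^2 ≡ 5^2 = 25 ≡ 25 (mod 589)
5^4 ≡ 25^2 = 625 ≡ 36 (mod 589)
5^8 ≡ 36^2 = 1296 ≡ 118 (mod 589)
5^16 ≡ 118^2 = 13924 ≡ 377 (mod 589)
5^32 ≡ 377^2 = 142129 ≡ 180 (mod 589)
5^64 ≡ 180^2 = 32400 ≡ 5 (mod 589)
5^128 ≡ 5^2 = 25 ≡ 25 (mod 589)
5^256 ≡ 25^2 = 625 ≡ 36 (mod 589)
5^512 ≡ 36^2 = 1296 ≡ 118 (mod 589)
588 = 512 + 64 + 8 + 4 in binary powers of 2.
So 5^588 ≡ 118 · 5 · 118 · 36 ≡ 125 (mod 589).
Since 125 ≠ 1, base 5 is a Fermat witness: 589 is composite.

125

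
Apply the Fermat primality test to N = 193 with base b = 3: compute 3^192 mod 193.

3^1 ≡ 3 (mod 193)
3^2 ≡ 3^2 = 9 ≡ 9 (mod 193)
3^4 ≡ 9^2 = 81 ≡ 81 (mod 193)
3^8 ≡ 81^2 = 6561 ≡ 192 (mod 193)
3^16 ≡ 192^2 = 36864 ≡ 1 (mod 193)
3^32 ≡ 1^2 = 1 ≡ 1 (mod 193)
3^64 ≡ 1^2 = 1 ≡ 1 (mod 193)
3^128 ≡ 1^2 = 1 ≡ 1 (mod 193)
192 = 128 + 64 in binary powers of 2.
So 3^192 ≡ 1 · 1 ≡ 1 (mod 193).
Since the result is 1, base 3 gives no evidence that 193 is composite.

1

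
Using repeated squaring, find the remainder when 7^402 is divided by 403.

233

7^1 ≡ 7 (mod 403)
7^2 ≡ 7^2 = 49 ≡ 49 (mod 403)
7^4 ≡ 49^2 = 2401 ≡ 386 (mod 403)
7^8 ≡ 386^2 = 148996 ≡ 289 (mod 403)
7^16 ≡ 289^2 = 83521 ≡ 100 (mod 403)
7^32 ≡ 100^2 = 10000 ≡ 328 (mod 403)
7^64 ≡ 328^2 = 107584 ≡ 386 (mod 403)
7^128 ≡ 386^2 = 148996 ≡ 289 (mod 403)
7^256 ≡ 289^2 = 83521 ≡ 100 (mod 403)
402 = 256 + 128 + 16 + 2 in binary powers of 2.
So 7^402 ≡ 100 · 289 · 100 · 49 ≡ 233 (mod 403).
Since 233 ≠ 1, base 7 is a Fermat witness: 403 is composite.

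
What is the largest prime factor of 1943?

1943 = 29 · 67
67 is prime.
So 1943 = 29 · 67; the largest prime factor is 67.

67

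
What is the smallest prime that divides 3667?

19

3667 is odd.
Digit sum 22, not divisible by 3.
Ends in 7: not divisible by 5.
7: 3667 = 7·523 + 6
11: 3667 = 11·333 + 4
13: 3667 = 13·282 + 1
17: 3667 = 17·215 + 12
19: 3667 = 19·193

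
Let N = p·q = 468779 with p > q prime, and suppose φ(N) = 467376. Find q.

547

φ(n) = (p−1)(q−1) = n − (p+q) + 1, so p + q = 468779 − 467376 + 1 = 1404.
p and q are the roots of t² − 1404t + 468779 = 0.
Discriminant: 1404² − 4·468779 = 1971216 − 1875116 = 96100; √96100 = 310.
q = (1404 − 310)/2 = 547, p = (1404 + 310)/2 = 857.
Check: 547 · 857 = 468779.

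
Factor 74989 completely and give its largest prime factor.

74989 = 31 · 2419
2419 = 41 · 59
59 is prime.
So 74989 = 31 · 41 · 59; the largest prime factor is 59.

59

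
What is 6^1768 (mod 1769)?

6^1 ≡ 6 (mod 1769)
6^2 ≡ 6^2 = 36 ≡ 36 (mod 1769)
6^4 ≡ 36^2 = 1296 ≡ 1296 (mod 1769)
6^8 ≡ 1296^2 = 1679616 ≡ 835 (mod 1769)
6^16 ≡ 835^2 = 697225 ≡ 239 (mod 1769)
6^32 ≡ 239^2 = 57121 ≡ 513 (mod 1769)
6^64 ≡ 513^2 = 263169 ≡ 1357 (mod 1769)
6^128 ≡ 1357^2 = 1841449 ≡ 1689 (mod 1769)
6^256 ≡ 1689^2 = 2852721 ≡ 1093 (mod 1769)
6^512 ≡ 1093^2 = 1194649 ≡ 574 (mod 1769)
6^1024 ≡ 574^2 = 329476 ≡ 442 (mod 1769)
1768 = 1024 + 512 + 128 + 64 + 32 + 8 in binary powers of 2.
So 6^1768 ≡ 442 · 574 · 1689 · 1357 · 513 · 835 ≡ 571 (mod 1769).
Since 571 ≠ 1, base 6 is a Fermat witness: 1769 is composite.

571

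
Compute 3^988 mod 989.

685

3^1 ≡ 3 (mod 989)
3^2 ≡ 3^2 = 9 ≡ 9 (mod 989)
3^4 ≡ 9^2 = 81 ≡ 81 (mod 989)
3^8 ≡ 81^2 = 6561 ≡ 627 (mod 989)
3^16 ≡ 627^2 = 393129 ≡ 496 (mod 989)
3^32 ≡ 496^2 = 246016 ≡ 744 (mod 989)
3^64 ≡ 744^2 = 553536 ≡ 685 (mod 989)
3^128 ≡ 685^2 = 469225 ≡ 439 (mod 989)
3^256 ≡ 439^2 = 192721 ≡ 855 (mod 989)
3^512 ≡ 855^2 = 731025 ≡ 154 (mod 989)
988 = 512 + 256 + 128 + 64 + 16 + 8 + 4 in binary powers of 2.
So 3^988 ≡ 154 · 855 · 439 · 685 · 496 · 627 · 81 ≡ 685 (mod 989).
Since 685 ≠ 1, base 3 is a Fermat witness: 989 is composite.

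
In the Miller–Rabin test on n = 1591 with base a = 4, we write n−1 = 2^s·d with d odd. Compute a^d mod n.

1591 − 1 = 1590 = 2^1 · 795, so d = 795.
4^1 ≡ 4 (mod 1591)
4^2 ≡ 4^2 = 16 ≡ 16 (mod 1591)
4^4 ≡ 16^2 = 256 ≡ 256 (mod 1591)
4^8 ≡ 256^2 = 65536 ≡ 305 (mod 1591)
4^16 ≡ 305^2 = 93025 ≡ 747 (mod 1591)
4^32 ≡ 747^2 = 558009 ≡ 1159 (mod 1591)
4^64 ≡ 1159^2 = 1343281 ≡ 477 (mod 1591)
4^128 ≡ 477^2 = 227529 ≡ 16 (mod 1591)
4^256 ≡ 16^2 = 256 ≡ 256 (mod 1591)
4^512 ≡ 256^2 = 65536 ≡ 305 (mod 1591)
795 = 512 + 256 + 16 + 8 + 2 + 1 in binary powers of 2.
So 4^795 ≡ 305 · 256 · 747 · 305 · 16 · 4 ≡ 471 (mod 1591).
Squaring chain: 471; never reaches −1, so base 4 is a Miller–Rabin witness that 1591 is composite.

471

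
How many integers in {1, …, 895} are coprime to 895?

712

Factor: 895 = 5 · 179.
φ(895) = (5−1) · (179−1) = 4 · 178 = 712.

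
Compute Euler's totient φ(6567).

3960

Factor: 6567 = 3 · 11 · 199.
φ(6567) = (3−1) · (11−1) · (199−1) = 2 · 10 · 198 = 3960.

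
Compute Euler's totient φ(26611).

Factor: 26611 = 13 · 23 · 89.
φ(26611) = (13−1) · (23−1) · (89−1) = 12 · 22 · 88 = 23232.

23232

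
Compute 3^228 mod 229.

1

3^1 ≡ 3 (mod 229)
3^2 ≡ 3^2 = 9 ≡ 9 (mod 229)
3^4 ≡ 9^2 = 81 ≡ 81 (mod 229)
3^8 ≡ 81^2 = 6561 ≡ 149 (mod 229)
3^16 ≡ 149^2 = 22201 ≡ 217 (mod 229)
3^32 ≡ 217^2 = 47089 ≡ 144 (mod 229)
3^64 ≡ 144^2 = 20736 ≡ 126 (mod 229)
3^128 ≡ 126^2 = 15876 ≡ 75 (mod 229)
228 = 128 + 64 + 32 + 4 in binary powers of 2.
So 3^228 ≡ 75 · 126 · 144 · 81 ≡ 1 (mod 229).
Since the result is 1, base 3 gives no evidence that 229 is composite.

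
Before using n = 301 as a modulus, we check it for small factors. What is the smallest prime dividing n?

7

301 is odd.
Digit sum 4, not divisible by 3.
Ends in 1: not divisible by 5.
7: 301 = 7·43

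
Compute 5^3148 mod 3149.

5^1 ≡ 5 (mod 3149)
5^2 ≡ 5^2 = 25 ≡ 25 (mod 3149)
5^4 ≡ 25^2 = 625 ≡ 625 (mod 3149)
5^8 ≡ 625^2 = 390625 ≡ 149 (mod 3149)
5^16 ≡ 149^2 = 22201 ≡ 158 (mod 3149)
5^32 ≡ 158^2 = 24964 ≡ 2921 (mod 3149)
5^64 ≡ 2921^2 = 8532241 ≡ 1600 (mod 3149)
5^128 ≡ 1600^2 = 2560000 ≡ 3012 (mod 3149)
5^256 ≡ 3012^2 = 9072144 ≡ 3024 (mod 3149)
5^512 ≡ 3024^2 = 9144576 ≡ 3029 (mod 3149)
5^1024 ≡ 3029^2 = 9174841 ≡ 1804 (mod 3149)
5^2048 ≡ 1804^2 = 3254416 ≡ 1499 (mod 3149)
3148 = 2048 + 1024 + 64 + 8 + 4 in binary powers of 2.
So 5^3148 ≡ 1499 · 1804 · 1600 · 149 · 625 ≡ 896 (mod 3149).
Since 896 ≠ 1, base 5 is a Fermat witness: 3149 is composite.

896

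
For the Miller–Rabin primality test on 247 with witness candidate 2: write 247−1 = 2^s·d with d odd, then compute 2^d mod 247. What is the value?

164

247 − 1 = 246 = 2^1 · 123, so d = 123.
2^1 ≡ 2 (mod 247)
2^2 ≡ 2^2 = 4 ≡ 4 (mod 247)
2^4 ≡ 4^2 = 16 ≡ 16 (mod 247)
2^8 ≡ 16^2 = 256 ≡ 9 (mod 247)
2^16 ≡ 9^2 = 81 ≡ 81 (mod 247)
2^32 ≡ 81^2 = 6561 ≡ 139 (mod 247)
2^64 ≡ 139^2 = 19321 ≡ 55 (mod 247)
123 = 64 + 32 + 16 + 8 + 2 + 1 in binary powers of 2.
So 2^123 ≡ 55 · 139 · 81 · 9 · 4 · 2 ≡ 164 (mod 247).
Squaring chain: 164; never reaches −1, so base 2 is a Miller–Rabin witness that 247 is composite.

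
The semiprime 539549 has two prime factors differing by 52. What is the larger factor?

761

Since p = q + 52, we have 539549 = q(q + 52), so q² + 52q − 539549 = 0.
Discriminant: 52² + 4·539549 = 2704 + 2158196 = 2160900; √2160900 = 1470.
q = (−52 + 1470)/2 = 709, and p = q + 52 = 761.
Check: 709 · 761 = 539549.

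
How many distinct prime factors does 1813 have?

1813 = 7^2 · 37
1813 = 7^2 · 37, which has 2 distinct prime factors.

2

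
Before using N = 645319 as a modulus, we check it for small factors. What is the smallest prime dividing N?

645319 is odd.
Digit sum 28, not divisible by 3.
Ends in 9: not divisible by 5.
7: 645319 = 7·92188 + 3
11: 645319 = 11·58665 + 4
13: 645319 = 13·49639 + 12
17: 645319 = 17·37959 + 16
19: 645319 = 19·33964 + 3
23: 645319 = 23·28057 + 8
29: 645319 = 29·22252 + 11
31: 645319 = 31·20816 + 23
37: 645319 = 37·17441 + 2
41: 645319 = 41·15739 + 20
43: 645319 = 43·15007 + 18
47: 645319 = 47·13730 + 9
53: 645319 = 53·12175 + 44
59: 645319 = 59·10937 + 36
61: 645319 = 61·10579

61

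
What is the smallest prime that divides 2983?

2983 is odd.
Digit sum 22, not divisible by 3.
Ends in 3: not divisible by 5.
7: 2983 = 7·426 + 1
11: 2983 = 11·271 + 2
13: 2983 = 13·229 + 6
17: 2983 = 17·175 + 8
19: 2983 = 19·157

19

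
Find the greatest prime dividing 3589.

3589 = 37 · 97
97 is prime.
So 3589 = 37 · 97; the largest prime factor is 97.

97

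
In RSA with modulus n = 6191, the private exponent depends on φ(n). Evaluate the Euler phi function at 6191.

6000

Factor: 6191 = 41 · 151.
φ(6191) = (41−1) · (151−1) = 40 · 150 = 6000.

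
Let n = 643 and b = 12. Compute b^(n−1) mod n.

12^1 ≡ 12 (mod 643)
12^2 ≡ 12^2 = 144 ≡ 144 (mod 643)
12^4 ≡ 144^2 = 20736 ≡ 160 (mod 643)
12^8 ≡ 160^2 = 25600 ≡ 523 (mod 643)
12^16 ≡ 523^2 = 273529 ≡ 254 (mod 643)
12^32 ≡ 254^2 = 64516 ≡ 216 (mod 643)
12^64 ≡ 216^2 = 46656 ≡ 360 (mod 643)
12^128 ≡ 360^2 = 129600 ≡ 357 (mod 643)
12^256 ≡ 357^2 = 127449 ≡ 135 (mod 643)
12^512 ≡ 135^2 = 18225 ≡ 221 (mod 643)
642 = 512 + 128 + 2 in binary powers of 2.
So 12^642 ≡ 221 · 357 · 144 ≡ 1 (mod 643).
Since the result is 1, base 12 gives no evidence that 643 is composite.

1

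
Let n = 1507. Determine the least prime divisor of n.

1507 is odd.
Digit sum 13, not divisible by 3.
Ends in 7: not divisible by 5.
7: 1507 = 7·215 + 2
11: 1507 = 11·137

11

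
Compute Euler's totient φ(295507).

Factor: 295507 = 19 · 103 · 151.
φ(295507) = (19−1) · (103−1) · (151−1) = 18 · 102 · 150 = 275400.

275400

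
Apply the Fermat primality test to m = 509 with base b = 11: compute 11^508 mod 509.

11^1 ≡ 11 (mod 509)
11^2 ≡ 11^2 = 121 ≡ 121 (mod 509)
11^4 ≡ 121^2 = 14641 ≡ 389 (mod 509)
11^8 ≡ 389^2 = 151321 ≡ 148 (mod 509)
11^16 ≡ 148^2 = 21904 ≡ 17 (mod 509)
11^32 ≡ 17^2 = 289 ≡ 289 (mod 509)
11^64 ≡ 289^2 = 83521 ≡ 45 (mod 509)
11^128 ≡ 45^2 = 2025 ≡ 498 (mod 509)
11^256 ≡ 498^2 = 248004 ≡ 121 (mod 509)
508 = 256 + 128 + 64 + 32 + 16 + 8 + 4 in binary powers of 2.
So 11^508 ≡ 121 · 498 · 45 · 289 · 17 · 148 · 389 ≡ 1 (mod 509).
Since the result is 1, base 11 gives no evidence that 509 is composite.

1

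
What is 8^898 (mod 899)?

8^1 ≡ 8 (mod 899)
8^2 ≡ 8^2 = 64 ≡ 64 (mod 899)
8^4 ≡ 64^2 = 4096 ≡ 500 (mod 899)
8^8 ≡ 500^2 = 250000 ≡ 78 (mod 899)
8^16 ≡ 78^2 = 6084 ≡ 690 (mod 899)
8^32 ≡ 690^2 = 476100 ≡ 529 (mod 899)
8^64 ≡ 529^2 = 279841 ≡ 252 (mod 899)
8^128 ≡ 252^2 = 63504 ≡ 574 (mod 899)
8^256 ≡ 574^2 = 329476 ≡ 442 (mod 899)
8^512 ≡ 442^2 = 195364 ≡ 281 (mod 899)
898 = 512 + 256 + 128 + 2 in binary powers of 2.
So 8^898 ≡ 281 · 442 · 574 · 64 ≡ 760 (mod 899).
Since 760 ≠ 1, base 8 is a Fermat witness: 899 is composite.

760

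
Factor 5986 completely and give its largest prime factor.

5986 = 2 · 2993
2993 = 41 · 73
73 is prime.
So 5986 = 2 · 41 · 73; the largest prime factor is 73.

73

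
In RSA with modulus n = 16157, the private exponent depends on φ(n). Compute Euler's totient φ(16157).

15900

Factor: 16157 = 107 · 151.
φ(16157) = (107−1) · (151−1) = 106 · 150 = 15900.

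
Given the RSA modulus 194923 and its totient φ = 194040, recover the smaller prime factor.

φ(n) = (p−1)(q−1) = n − (p+q) + 1, so p + q = 194923 − 194040 + 1 = 884.
p and q are the roots of t² − 884t + 194923 = 0.
Discriminant: 884² − 4·194923 = 781456 − 779692 = 1764; √1764 = 42.
q = (884 − 42)/2 = 421, p = (884 + 42)/2 = 463.
Check: 421 · 463 = 194923.

421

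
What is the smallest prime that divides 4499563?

4499563 is odd.
Digit sum 40, not divisible by 3.
Ends in 3: not divisible by 5.
7: 4499563 = 7·642794 + 5
11: 4499563 = 11·409051 + 2
13: 4499563 = 13·346120 + 3
17: 4499563 = 17·264680 + 3
19: 4499563 = 19·236819 + 2
23: 4499563 = 23·195633 + 4
29: 4499563 = 29·155157 + 10
31: 4499563 = 31·145147 + 6
37: 4499563 = 37·121609 + 30
41: 4499563 = 41·109745 + 18
43: 4499563 = 43·104641

43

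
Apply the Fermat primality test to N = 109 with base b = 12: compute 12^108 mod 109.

12^1 ≡ 12 (mod 109)
12^2 ≡ 12^2 = 144 ≡ 35 (mod 109)
12^4 ≡ 35^2 = 1225 ≡ 26 (mod 109)
12^8 ≡ 26^2 = 676 ≡ 22 (mod 109)
12^16 ≡ 22^2 = 484 ≡ 48 (mod 109)
12^32 ≡ 48^2 = 2304 ≡ 15 (mod 109)
12^64 ≡ 15^2 = 225 ≡ 7 (mod 109)
108 = 64 + 32 + 8 + 4 in binary powers of 2.
So 12^108 ≡ 7 · 15 · 22 · 26 ≡ 1 (mod 109).
Since the result is 1, base 12 gives no evidence that 109 is composite.

1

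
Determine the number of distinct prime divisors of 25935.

25935 = 3 · 8645
8645 = 5 · 1729
1729 = 7 · 247
247 = 13 · 19
25935 = 3 · 5 · 7 · 13 · 19, which has 5 distinct prime factors.

5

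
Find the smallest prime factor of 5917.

61

5917 is odd.
Digit sum 22, not divisible by 3.
Ends in 7: not divisible by 5.
7: 5917 = 7·845 + 2
11: 5917 = 11·537 + 10
13: 5917 = 13·455 + 2
17: 5917 = 17·348 + 1
19: 5917 = 19·311 + 8
23: 5917 = 23·257 + 6
29: 5917 = 29·204 + 1
31: 5917 = 31·190 + 27
37: 5917 = 37·159 + 34
41: 5917 = 41·144 + 13
43: 5917 = 43·137 + 26
47: 5917 = 47·125 + 42
53: 5917 = 53·111 + 34
59: 5917 = 59·100 + 17
61: 5917 = 61·97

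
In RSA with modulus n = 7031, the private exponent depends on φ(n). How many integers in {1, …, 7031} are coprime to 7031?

Factor: 7031 = 79 · 89.
φ(7031) = (79−1) · (89−1) = 78 · 88 = 6864.

6864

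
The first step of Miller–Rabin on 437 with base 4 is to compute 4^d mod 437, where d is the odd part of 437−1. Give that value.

437 − 1 = 436 = 2^2 · 109, so d = 109.
4^1 ≡ 4 (mod 437)
4^2 ≡ 4^2 = 16 ≡ 16 (mod 437)
4^4 ≡ 16^2 = 256 ≡ 256 (mod 437)
4^8 ≡ 256^2 = 65536 ≡ 423 (mod 437)
4^16 ≡ 423^2 = 178929 ≡ 196 (mod 437)
4^32 ≡ 196^2 = 38416 ≡ 397 (mod 437)
4^64 ≡ 397^2 = 157609 ≡ 289 (mod 437)
109 = 64 + 32 + 8 + 4 + 1 in binary powers of 2.
So 4^109 ≡ 289 · 397 · 423 · 256 · 4 ≡ 213 (mod 437).
Squaring chain: 213 → 358; never reaches −1, so base 4 is a Miller–Rabin witness that 437 is composite.

213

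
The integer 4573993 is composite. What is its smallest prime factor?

4573993 is odd.
Digit sum 40, not divisible by 3.
Ends in 3: not divisible by 5.
7: 4573993 = 7·653427 + 4
11: 4573993 = 11·415817 + 6
13: 4573993 = 13·351845 + 8
17: 4573993 = 17·269058 + 7
19: 4573993 = 19·240736 + 9
23: 4573993 = 23·198869 + 6
29: 4573993 = 29·157723 + 26
31: 4573993 = 31·147548 + 5
37: 4573993 = 37·123621 + 16
41: 4573993 = 41·111560 + 33
43: 4573993 = 43·106371 + 40
47: 4573993 = 47·97319

47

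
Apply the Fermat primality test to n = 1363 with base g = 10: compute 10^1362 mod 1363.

63

10^1 ≡ 10 (mod 1363)
10^2 ≡ 10^2 = 100 ≡ 100 (mod 1363)
10^4 ≡ 100^2 = 10000 ≡ 459 (mod 1363)
10^8 ≡ 459^2 = 210681 ≡ 779 (mod 1363)
10^16 ≡ 779^2 = 606841 ≡ 306 (mod 1363)
10^32 ≡ 306^2 = 93636 ≡ 952 (mod 1363)
10^64 ≡ 952^2 = 906304 ≡ 1272 (mod 1363)
10^128 ≡ 1272^2 = 1617984 ≡ 103 (mod 1363)
10^256 ≡ 103^2 = 10609 ≡ 1068 (mod 1363)
10^512 ≡ 1068^2 = 1140624 ≡ 1156 (mod 1363)
10^1024 ≡ 1156^2 = 1336336 ≡ 596 (mod 1363)
1362 = 1024 + 256 + 64 + 16 + 2 in binary powers of 2.
So 10^1362 ≡ 596 · 1068 · 1272 · 306 · 100 ≡ 63 (mod 1363).
Since 63 ≠ 1, base 10 is a Fermat witness: 1363 is composite.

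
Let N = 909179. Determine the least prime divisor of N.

29

909179 is odd.
Digit sum 35, not divisible by 3.
Ends in 9: not divisible by 5.
7: 909179 = 7·129882 + 5
11: 909179 = 11·82652 + 7
13: 909179 = 13·69936 + 11
17: 909179 = 17·53481 + 2
19: 909179 = 19·47851 + 10
23: 909179 = 23·39529 + 12
29: 909179 = 29·31351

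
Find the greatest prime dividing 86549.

86549 = 23 · 3763
3763 = 53 · 71
71 is prime.
So 86549 = 23 · 53 · 71; the largest prime factor is 71.

71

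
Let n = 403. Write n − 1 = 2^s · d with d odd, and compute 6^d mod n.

278

403 − 1 = 402 = 2^1 · 201, so d = 201.
6^1 ≡ 6 (mod 403)
6^2 ≡ 6^2 = 36 ≡ 36 (mod 403)
6^4 ≡ 36^2 = 1296 ≡ 87 (mod 403)
6^8 ≡ 87^2 = 7569 ≡ 315 (mod 403)
6^16 ≡ 315^2 = 99225 ≡ 87 (mod 403)
6^32 ≡ 87^2 = 7569 ≡ 315 (mod 403)
6^64 ≡ 315^2 = 99225 ≡ 87 (mod 403)
6^128 ≡ 87^2 = 7569 ≡ 315 (mod 403)
201 = 128 + 64 + 8 + 1 in binary powers of 2.
So 6^201 ≡ 315 · 87 · 315 · 6 ≡ 278 (mod 403).
Squaring chain: 278; never reaches −1, so base 6 is a Miller–Rabin witness that 403 is composite.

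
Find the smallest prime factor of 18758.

2

18758 is even: 2 divides it.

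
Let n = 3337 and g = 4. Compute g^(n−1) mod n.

4^1 ≡ 4 (mod 3337)
4^2 ≡ 4^2 = 16 ≡ 16 (mod 3337)
4^4 ≡ 16^2 = 256 ≡ 256 (mod 3337)
4^8 ≡ 256^2 = 65536 ≡ 2133 (mod 3337)
4^16 ≡ 2133^2 = 4549689 ≡ 1358 (mod 3337)
4^32 ≡ 1358^2 = 1844164 ≡ 2140 (mod 3337)
4^64 ≡ 2140^2 = 4579600 ≡ 1236 (mod 3337)
4^128 ≡ 1236^2 = 1527696 ≡ 2687 (mod 3337)
4^256 ≡ 2687^2 = 7219969 ≡ 2038 (mod 3337)
4^512 ≡ 2038^2 = 4153444 ≡ 2216 (mod 3337)
4^1024 ≡ 2216^2 = 4910656 ≡ 1929 (mod 3337)
4^2048 ≡ 1929^2 = 3721041 ≡ 286 (mod 3337)
3336 = 2048 + 1024 + 256 + 8 in binary powers of 2.
So 4^3336 ≡ 286 · 1929 · 2038 · 2133 ≡ 192 (mod 3337).
Since 192 ≠ 1, base 4 is a Fermat witness: 3337 is composite.

192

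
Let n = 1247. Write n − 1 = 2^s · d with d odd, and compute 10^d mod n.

423

1247 − 1 = 1246 = 2^1 · 623, so d = 623.
10^1 ≡ 10 (mod 1247)
10^2 ≡ 10^2 = 100 ≡ 100 (mod 1247)
10^4 ≡ 100^2 = 10000 ≡ 24 (mod 1247)
10^8 ≡ 24^2 = 576 ≡ 576 (mod 1247)
10^16 ≡ 576^2 = 331776 ≡ 74 (mod 1247)
10^32 ≡ 74^2 = 5476 ≡ 488 (mod 1247)
10^64 ≡ 488^2 = 238144 ≡ 1214 (mod 1247)
10^128 ≡ 1214^2 = 1473796 ≡ 1089 (mod 1247)
10^256 ≡ 1089^2 = 1185921 ≡ 24 (mod 1247)
10^512 ≡ 24^2 = 576 ≡ 576 (mod 1247)
623 = 512 + 64 + 32 + 8 + 4 + 2 + 1 in binary powers of 2.
So 10^623 ≡ 576 · 1214 · 488 · 576 · 24 · 100 · 10 ≡ 423 (mod 1247).
Squaring chain: 423; never reaches −1, so base 10 is a Miller–Rabin witness that 1247 is composite.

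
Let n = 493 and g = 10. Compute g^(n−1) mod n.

132

10^1 ≡ 10 (mod 493)
10^2 ≡ 10^2 = 100 ≡ 100 (mod 493)
10^4 ≡ 100^2 = 10000 ≡ 140 (mod 493)
10^8 ≡ 140^2 = 19600 ≡ 373 (mod 493)
10^16 ≡ 373^2 = 139129 ≡ 103 (mod 493)
10^32 ≡ 103^2 = 10609 ≡ 256 (mod 493)
10^64 ≡ 256^2 = 65536 ≡ 460 (mod 493)
10^128 ≡ 460^2 = 211600 ≡ 103 (mod 493)
10^256 ≡ 103^2 = 10609 ≡ 256 (mod 493)
492 = 256 + 128 + 64 + 32 + 8 + 4 in binary powers of 2.
So 10^492 ≡ 256 · 103 · 460 · 256 · 373 · 140 ≡ 132 (mod 493).
Since 132 ≠ 1, base 10 is a Fermat witness: 493 is composite.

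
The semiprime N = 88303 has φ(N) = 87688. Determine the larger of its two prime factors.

φ(n) = (p−1)(q−1) = n − (p+q) + 1, so p + q = 88303 − 87688 + 1 = 616.
p and q are the roots of t² − 616t + 88303 = 0.
Discriminant: 616² − 4·88303 = 379456 − 353212 = 26244; √26244 = 162.
q = (616 − 162)/2 = 227, p = (616 + 162)/2 = 389.
Check: 227 · 389 = 88303.

389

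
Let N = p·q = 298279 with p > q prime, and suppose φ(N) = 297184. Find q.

503

φ(n) = (p−1)(q−1) = n − (p+q) + 1, so p + q = 298279 − 297184 + 1 = 1096.
p and q are the roots of t² − 1096t + 298279 = 0.
Discriminant: 1096² − 4·298279 = 1201216 − 1193116 = 8100; √8100 = 90.
q = (1096 − 90)/2 = 503, p = (1096 + 90)/2 = 593.
Check: 503 · 593 = 298279.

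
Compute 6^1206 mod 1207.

535

6^1 ≡ 6 (mod 1207)
6^2 ≡ 6^2 = 36 ≡ 36 (mod 1207)
6^4 ≡ 36^2 = 1296 ≡ 89 (mod 1207)
6^8 ≡ 89^2 = 7921 ≡ 679 (mod 1207)
6^16 ≡ 679^2 = 461041 ≡ 1174 (mod 1207)
6^32 ≡ 1174^2 = 1378276 ≡ 1089 (mod 1207)
6^64 ≡ 1089^2 = 1185921 ≡ 647 (mod 1207)
6^128 ≡ 647^2 = 418609 ≡ 987 (mod 1207)
6^256 ≡ 987^2 = 974169 ≡ 120 (mod 1207)
6^512 ≡ 120^2 = 14400 ≡ 1123 (mod 1207)
6^1024 ≡ 1123^2 = 1261129 ≡ 1021 (mod 1207)
1206 = 1024 + 128 + 32 + 16 + 4 + 2 in binary powers of 2.
So 6^1206 ≡ 1021 · 987 · 1089 · 1174 · 89 · 36 ≡ 535 (mod 1207).
Since 535 ≠ 1, base 6 is a Fermat witness: 1207 is composite.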